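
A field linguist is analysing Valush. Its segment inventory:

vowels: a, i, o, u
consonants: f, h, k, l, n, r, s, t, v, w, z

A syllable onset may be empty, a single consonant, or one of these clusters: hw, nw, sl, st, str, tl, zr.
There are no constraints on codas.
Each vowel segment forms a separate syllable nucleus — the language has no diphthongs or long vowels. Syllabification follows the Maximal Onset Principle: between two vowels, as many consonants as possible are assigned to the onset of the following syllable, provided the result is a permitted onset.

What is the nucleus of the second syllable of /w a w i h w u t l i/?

i

Nuclei (vowels): a, i, u, i → 4 syllables.
The second nucleus (vowel 2 from the left) is /i/.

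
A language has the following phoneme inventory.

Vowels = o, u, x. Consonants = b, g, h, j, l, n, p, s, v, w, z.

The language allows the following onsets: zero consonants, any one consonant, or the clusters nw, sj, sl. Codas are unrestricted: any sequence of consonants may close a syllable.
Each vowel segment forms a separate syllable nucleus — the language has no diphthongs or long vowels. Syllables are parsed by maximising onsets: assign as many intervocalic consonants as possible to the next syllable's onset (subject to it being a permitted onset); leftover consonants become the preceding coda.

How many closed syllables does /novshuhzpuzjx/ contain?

The vowels are o, u, u, x — 4 nuclei, so 4 syllables.
V1 /o/ – V2 /u/: /vsh/ splits as /vs/ + /h/ (/h/ is the longest suffix that is a licit onset).
V2 /u/ – V3 /u/: cluster /hzp/ — the longest permitted-onset suffix is /p/; onset = /p/, preceding coda = /hz/.
V3 /u/ – V4 /x/: cluster /zj/ — the longest permitted-onset suffix is /j/; onset = /j/, preceding coda = /z/.
Putting it together: novs.huhz.puz.jx.
Classifying each syllable: /novs/ (closed), /huhz/ (closed), /puz/ (closed), /jx/ (open).
Closed syllables: 3.

3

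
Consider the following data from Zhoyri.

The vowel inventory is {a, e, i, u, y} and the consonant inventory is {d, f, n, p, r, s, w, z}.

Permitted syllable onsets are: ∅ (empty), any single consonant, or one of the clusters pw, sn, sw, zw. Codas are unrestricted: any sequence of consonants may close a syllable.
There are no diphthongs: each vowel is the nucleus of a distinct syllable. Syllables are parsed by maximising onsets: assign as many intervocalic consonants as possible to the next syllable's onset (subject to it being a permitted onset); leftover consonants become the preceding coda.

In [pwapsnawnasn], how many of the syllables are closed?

The vowels are a, a, a — 3 nuclei, so 3 syllables.
V1 /a/ – V2 /a/: /psn/; trying suffixes from longest down, /sn/ is the first permitted one, so coda /p/ | onset /sn/.
V2 /a/ – V3 /a/: /wn/ — longest licit onset from the right is /n/, leaving /w/ as coda.
So the parse is pwap.snaw.nasn.
Classifying each syllable: /pwap/ (closed), /snaw/ (closed), /nasn/ (closed).
Closed syllables: 3.

3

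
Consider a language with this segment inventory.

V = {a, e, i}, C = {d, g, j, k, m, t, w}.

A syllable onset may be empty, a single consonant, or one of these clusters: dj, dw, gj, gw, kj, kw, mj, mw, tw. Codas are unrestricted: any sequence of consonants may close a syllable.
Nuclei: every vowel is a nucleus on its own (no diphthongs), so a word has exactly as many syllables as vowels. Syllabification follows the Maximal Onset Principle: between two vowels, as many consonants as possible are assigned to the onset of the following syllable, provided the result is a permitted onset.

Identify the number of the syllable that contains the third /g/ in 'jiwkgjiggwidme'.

Nuclei (vowels): i, i, i, e → 4 syllables.
/i…i/ gap (V1→V2): /wkgj/ — longest licit onset from the right is /gj/, leaving /wk/ as coda.
/i…i/ gap (V2→V3): /ggw/; trying suffixes from longest down, /gw/ is the first permitted one, so coda /g/ | onset /gw/.
/i…e/ gap (V3→V4): cluster /dm/ — the longest permitted-onset suffix is /m/; onset = /m/, preceding coda = /d/.
Putting it together: jiwk.gjig.gwid.me.
The third /g/ is in the onset of syllable 3 (/gwid/).

3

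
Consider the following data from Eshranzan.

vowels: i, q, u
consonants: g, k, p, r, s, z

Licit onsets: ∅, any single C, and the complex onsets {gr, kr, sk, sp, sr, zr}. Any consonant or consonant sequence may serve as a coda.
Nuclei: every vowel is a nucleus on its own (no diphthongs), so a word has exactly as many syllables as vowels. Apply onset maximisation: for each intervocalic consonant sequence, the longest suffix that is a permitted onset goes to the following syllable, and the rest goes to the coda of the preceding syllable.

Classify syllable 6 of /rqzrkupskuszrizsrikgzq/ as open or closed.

open

The vowels are q, u, u, i, i, q — 6 nuclei, so 6 syllables.
Between /q/ (V1) and /u/ (V2): /zrk/ splits as /zr/ + /k/ (/k/ is the longest suffix that is a licit onset).
Between /u/ (V2) and /u/ (V3): cluster /psk/ — the longest permitted-onset suffix is /sk/; onset = /sk/, preceding coda = /p/.
Between /u/ (V3) and /i/ (V4): /szr/ splits as /s/ + /zr/ (/zr/ is the longest suffix that is a licit onset).
Between /i/ (V4) and /i/ (V5): /zsr/; trying suffixes from longest down, /sr/ is the first permitted one, so coda /z/ | onset /sr/.
Between /i/ (V5) and /q/ (V6): cluster /kgz/ — the longest permitted-onset suffix is /z/; onset = /z/, preceding coda = /kg/.
Putting it together: rqzr.kup.skus.zriz.srikg.zq.
Syllable 6 is /zq/; it ends in its nucleus with no coda, so it is open.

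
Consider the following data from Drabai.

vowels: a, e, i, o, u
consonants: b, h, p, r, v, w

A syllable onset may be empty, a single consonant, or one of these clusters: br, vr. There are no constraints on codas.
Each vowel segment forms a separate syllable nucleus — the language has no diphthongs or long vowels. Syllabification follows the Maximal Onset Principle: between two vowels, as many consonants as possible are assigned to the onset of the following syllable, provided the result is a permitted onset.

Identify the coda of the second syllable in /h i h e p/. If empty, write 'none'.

The vowels are i, e — 2 nuclei, so 2 syllables.
σ1/σ2 boundary: just /h/ — single C goes to the following onset.
Syllabification: hi.hep.
Syllable 2 is /hep/: onset /h/, nucleus /e/, coda /p/.

p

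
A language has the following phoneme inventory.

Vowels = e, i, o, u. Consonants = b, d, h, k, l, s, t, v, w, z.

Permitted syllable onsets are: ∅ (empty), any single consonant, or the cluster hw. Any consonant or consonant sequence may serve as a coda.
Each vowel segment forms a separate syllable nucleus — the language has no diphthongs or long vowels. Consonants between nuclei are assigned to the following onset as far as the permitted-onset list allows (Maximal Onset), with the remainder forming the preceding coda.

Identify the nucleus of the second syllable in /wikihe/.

i

Nuclei (vowels): i, i, e → 3 syllables.
The second nucleus (vowel 2 from the left) is /i/.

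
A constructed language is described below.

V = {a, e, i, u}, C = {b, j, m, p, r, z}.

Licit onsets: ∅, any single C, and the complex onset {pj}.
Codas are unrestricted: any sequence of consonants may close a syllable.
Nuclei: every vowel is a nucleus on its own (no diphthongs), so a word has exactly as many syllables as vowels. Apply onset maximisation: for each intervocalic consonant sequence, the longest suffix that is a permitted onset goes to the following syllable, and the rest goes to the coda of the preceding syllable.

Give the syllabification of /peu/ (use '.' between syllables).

pe.u

Nuclei (vowels): e, u → 2 syllables.
/e…u/ gap (V1→V2): no consonants, so the boundary falls immediately after /e/.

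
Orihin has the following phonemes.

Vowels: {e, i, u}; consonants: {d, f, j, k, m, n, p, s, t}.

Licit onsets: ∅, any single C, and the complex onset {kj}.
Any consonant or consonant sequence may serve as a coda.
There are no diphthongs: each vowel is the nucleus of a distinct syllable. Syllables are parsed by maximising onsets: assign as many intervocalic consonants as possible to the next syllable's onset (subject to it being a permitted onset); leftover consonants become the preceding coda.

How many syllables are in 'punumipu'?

4

The vowels are u, u, i, u — 4 nuclei, so 4 syllables.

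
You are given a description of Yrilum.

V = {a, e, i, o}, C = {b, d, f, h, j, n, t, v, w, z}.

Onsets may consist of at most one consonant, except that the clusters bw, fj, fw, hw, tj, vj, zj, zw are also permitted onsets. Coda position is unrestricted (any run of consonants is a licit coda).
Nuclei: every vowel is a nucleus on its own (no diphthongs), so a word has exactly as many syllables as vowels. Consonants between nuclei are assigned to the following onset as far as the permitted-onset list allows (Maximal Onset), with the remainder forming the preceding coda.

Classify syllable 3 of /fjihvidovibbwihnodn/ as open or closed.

open

Nuclei (vowels): i, i, o, i, i, o → 6 syllables.
V1 /i/ – V2 /i/: /hv/ — longest licit onset from the right is /v/, leaving /h/ as coda.
V2 /i/ – V3 /o/: /d/ is a single consonant, so it becomes the next onset.
V3 /o/ – V4 /i/: /v/ is a single consonant, so it becomes the next onset.
V4 /i/ – V5 /i/: cluster /bbw/ — the longest permitted-onset suffix is /bw/; onset = /bw/, preceding coda = /b/.
V5 /i/ – V6 /o/: /hn/ — longest licit onset from the right is /n/, leaving /h/ as coda.
Result: fjih.vi.do.vib.bwih.nodn.
Syllable 3 is /do/; it ends in its nucleus with no coda, so it is open.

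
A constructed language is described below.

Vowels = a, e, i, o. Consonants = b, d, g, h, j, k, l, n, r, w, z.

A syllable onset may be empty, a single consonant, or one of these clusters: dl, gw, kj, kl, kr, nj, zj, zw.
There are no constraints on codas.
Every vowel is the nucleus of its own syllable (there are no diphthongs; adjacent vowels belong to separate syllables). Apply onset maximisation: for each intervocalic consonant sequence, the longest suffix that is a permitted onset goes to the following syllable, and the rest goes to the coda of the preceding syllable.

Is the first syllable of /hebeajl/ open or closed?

open

Nuclei (vowels): e, e, a → 3 syllables.
/e…e/ gap (V1→V2): /b/ is a single consonant, so it becomes the next onset.
/e…a/ gap (V2→V3): no consonants, so the boundary falls immediately after /e/.
So the parse is he.be.ajl.
Syllable 1 is /he/; it ends in its nucleus with no coda, so it is open.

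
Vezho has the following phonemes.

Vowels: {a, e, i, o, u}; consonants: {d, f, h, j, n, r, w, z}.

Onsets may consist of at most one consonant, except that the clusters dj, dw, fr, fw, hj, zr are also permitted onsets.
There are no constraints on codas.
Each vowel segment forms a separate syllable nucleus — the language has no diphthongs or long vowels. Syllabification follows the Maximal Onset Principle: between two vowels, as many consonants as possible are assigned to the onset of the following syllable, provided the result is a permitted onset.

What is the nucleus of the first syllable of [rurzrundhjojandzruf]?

u

The vowels are u, u, o, a, u — 5 nuclei, so 5 syllables.
The first nucleus (vowel 1 from the left) is /u/.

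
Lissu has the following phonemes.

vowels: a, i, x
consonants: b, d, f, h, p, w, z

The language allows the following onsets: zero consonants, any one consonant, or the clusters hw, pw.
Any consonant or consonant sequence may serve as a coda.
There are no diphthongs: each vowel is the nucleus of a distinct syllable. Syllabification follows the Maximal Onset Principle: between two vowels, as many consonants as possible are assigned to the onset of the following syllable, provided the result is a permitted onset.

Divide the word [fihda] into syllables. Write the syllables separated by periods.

fih.da

Vowels present: i, a; each is a nucleus, giving 2 syllables.
Between /i/ (V1) and /a/ (V2): /hd/ splits as /h/ + /d/ (/d/ is the longest suffix that is a licit onset).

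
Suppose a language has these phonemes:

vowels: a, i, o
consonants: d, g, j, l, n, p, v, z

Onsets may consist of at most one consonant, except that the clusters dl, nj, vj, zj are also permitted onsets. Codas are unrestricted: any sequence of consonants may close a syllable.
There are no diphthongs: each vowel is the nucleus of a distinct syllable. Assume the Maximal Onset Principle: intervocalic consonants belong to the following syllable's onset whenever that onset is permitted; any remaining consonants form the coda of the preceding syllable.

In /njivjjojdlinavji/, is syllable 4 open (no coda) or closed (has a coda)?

open

Vowels present: i, o, i, a, i; each is a nucleus, giving 5 syllables.
V1 /i/ – V2 /o/: /vjj/; trying suffixes from longest down, /j/ is the first permitted one, so coda /vj/ | onset /j/.
V2 /o/ – V3 /i/: /jdl/; trying suffixes from longest down, /dl/ is the first permitted one, so coda /j/ | onset /dl/.
V3 /i/ – V4 /a/: /n/ → onset of the next syllable (single consonants are always licit onsets).
V4 /a/ – V5 /i/: /vj/ — entire cluster is a permitted onset → onset /vj/, coda ∅.
Result: njivj.joj.dli.na.vji.
Syllable 4 is /na/; it ends in its nucleus with no coda, so it is open.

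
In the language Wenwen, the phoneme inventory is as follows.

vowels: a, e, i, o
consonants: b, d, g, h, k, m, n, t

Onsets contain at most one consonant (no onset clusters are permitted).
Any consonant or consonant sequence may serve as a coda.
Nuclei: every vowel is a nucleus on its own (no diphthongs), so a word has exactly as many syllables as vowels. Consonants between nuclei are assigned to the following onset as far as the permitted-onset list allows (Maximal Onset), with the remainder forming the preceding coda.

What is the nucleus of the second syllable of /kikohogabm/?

o

Vowels present: i, o, o, a; each is a nucleus, giving 4 syllables.
The second nucleus (vowel 2 from the left) is /o/.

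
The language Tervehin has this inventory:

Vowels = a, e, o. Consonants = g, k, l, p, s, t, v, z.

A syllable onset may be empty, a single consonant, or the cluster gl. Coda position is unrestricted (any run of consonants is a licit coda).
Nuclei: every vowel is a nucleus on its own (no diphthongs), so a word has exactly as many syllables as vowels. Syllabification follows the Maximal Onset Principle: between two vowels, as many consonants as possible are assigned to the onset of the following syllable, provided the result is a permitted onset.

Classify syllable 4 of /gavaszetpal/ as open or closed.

Nuclei (vowels): a, a, e, a → 4 syllables.
V1 /a/ – V2 /a/: just /v/ — single C goes to the following onset.
V2 /a/ – V3 /e/: /sz/ splits as /s/ + /z/ (/z/ is the longest suffix that is a licit onset).
V3 /e/ – V4 /a/: /tp/ splits as /t/ + /p/ (/p/ is the longest suffix that is a licit onset).
Result: ga.vas.zet.pal.
Syllable 4 is /pal/ with coda /l/, so it is closed.

closed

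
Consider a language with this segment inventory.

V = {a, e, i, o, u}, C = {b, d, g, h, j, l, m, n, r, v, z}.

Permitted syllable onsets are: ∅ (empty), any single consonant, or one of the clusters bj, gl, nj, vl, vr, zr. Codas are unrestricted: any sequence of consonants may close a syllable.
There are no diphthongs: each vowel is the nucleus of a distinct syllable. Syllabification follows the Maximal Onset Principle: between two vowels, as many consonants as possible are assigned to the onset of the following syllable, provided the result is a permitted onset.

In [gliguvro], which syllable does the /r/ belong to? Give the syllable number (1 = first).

Vowels present: i, u, o; each is a nucleus, giving 3 syllables.
/i…u/ gap (V1→V2): /g/ → onset of the next syllable (single consonants are always licit onsets).
/u…o/ gap (V2→V3): /vr/ is a licit onset in full, so it all attaches to the next syllable.
Putting it together: gli.gu.vro.
The /r/ is in the onset of syllable 3 (/vro/).

3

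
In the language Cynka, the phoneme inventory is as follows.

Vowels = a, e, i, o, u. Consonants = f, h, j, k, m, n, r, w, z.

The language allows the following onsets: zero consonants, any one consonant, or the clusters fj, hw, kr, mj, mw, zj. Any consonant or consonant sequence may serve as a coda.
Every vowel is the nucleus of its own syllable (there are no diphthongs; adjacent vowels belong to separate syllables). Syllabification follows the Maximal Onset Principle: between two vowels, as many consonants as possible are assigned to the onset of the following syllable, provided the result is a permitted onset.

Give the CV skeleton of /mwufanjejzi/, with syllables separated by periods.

Nuclei (vowels): u, a, e, i → 4 syllables.
/u…a/ gap (V1→V2): /f/ is a single consonant, so it becomes the next onset.
/a…e/ gap (V2→V3): /nj/ — longest licit onset from the right is /j/, leaving /n/ as coda.
/e…i/ gap (V3→V4): /jz/; trying suffixes from longest down, /z/ is the first permitted one, so coda /j/ | onset /z/.
Syllabification: mwu.fan.jej.zi.
Mapping each syllable to C/V: /mwu/ → CCV, /fan/ → CVC, /jej/ → CVC, /zi/ → CV.

CCV.CVC.CVC.CV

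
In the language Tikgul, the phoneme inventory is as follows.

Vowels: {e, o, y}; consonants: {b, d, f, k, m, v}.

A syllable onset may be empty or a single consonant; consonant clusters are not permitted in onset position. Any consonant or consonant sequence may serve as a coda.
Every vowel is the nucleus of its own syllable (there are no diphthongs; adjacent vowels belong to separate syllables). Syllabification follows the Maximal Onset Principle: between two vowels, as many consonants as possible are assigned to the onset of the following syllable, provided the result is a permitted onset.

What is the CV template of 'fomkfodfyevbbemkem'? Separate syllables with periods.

The vowels are o, o, y, e, e, e — 6 nuclei, so 6 syllables.
Between /o/ (V1) and /o/ (V2): cluster /mkf/ — the longest permitted-onset suffix is /f/; onset = /f/, preceding coda = /mk/.
Between /o/ (V2) and /y/ (V3): /df/ splits as /d/ + /f/ (/f/ is the longest suffix that is a licit onset).
Between /y/ (V3) and /e/ (V4): hiatus — the boundary sits between the two vowels.
Between /e/ (V4) and /e/ (V5): cluster /vbb/ — the longest permitted-onset suffix is /b/; onset = /b/, preceding coda = /vb/.
Between /e/ (V5) and /e/ (V6): /mk/ — longest licit onset from the right is /k/, leaving /m/ as coda.
Syllabification: fomk.fod.fy.evb.bem.kem.
Mapping each syllable to C/V: /fomk/ → CVCC, /fod/ → CVC, /fy/ → CV, /evb/ → VCC, /bem/ → CVC, /kem/ → CVC.

CVCC.CVC.CV.VCC.CVC.CVC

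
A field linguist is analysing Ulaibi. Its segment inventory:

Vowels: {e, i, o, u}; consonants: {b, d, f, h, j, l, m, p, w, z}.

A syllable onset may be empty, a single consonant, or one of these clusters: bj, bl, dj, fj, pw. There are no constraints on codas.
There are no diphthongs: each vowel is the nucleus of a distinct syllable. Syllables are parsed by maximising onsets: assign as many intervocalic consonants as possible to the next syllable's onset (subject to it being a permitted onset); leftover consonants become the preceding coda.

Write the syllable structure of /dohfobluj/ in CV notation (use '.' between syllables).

The vowels are o, o, u — 3 nuclei, so 3 syllables.
σ1/σ2 boundary: cluster /hf/ — the longest permitted-onset suffix is /f/; onset = /f/, preceding coda = /h/.
σ2/σ3 boundary: cluster /bl/ — /bl/ is itself a permitted onset, so the whole cluster goes right; preceding coda = ∅.
Result: doh.fo.bluj.
Mapping each syllable to C/V: /doh/ → CVC, /fo/ → CV, /bluj/ → CCVC.

CVC.CV.CCVC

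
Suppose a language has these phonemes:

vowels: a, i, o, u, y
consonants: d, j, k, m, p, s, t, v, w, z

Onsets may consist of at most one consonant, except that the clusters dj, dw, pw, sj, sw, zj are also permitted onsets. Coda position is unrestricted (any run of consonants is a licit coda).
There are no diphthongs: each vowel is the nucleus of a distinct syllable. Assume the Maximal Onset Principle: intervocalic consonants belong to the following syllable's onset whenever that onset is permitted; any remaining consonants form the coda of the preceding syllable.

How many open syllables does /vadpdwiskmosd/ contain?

The vowels are a, i, o — 3 nuclei, so 3 syllables.
Between /a/ (V1) and /i/ (V2): /dpdw/; trying suffixes from longest down, /dw/ is the first permitted one, so coda /dp/ | onset /dw/.
Between /i/ (V2) and /o/ (V3): /skm/ — longest licit onset from the right is /m/, leaving /sk/ as coda.
So the parse is vadp.dwisk.mosd.
Classifying each syllable: /vadp/ (closed), /dwisk/ (closed), /mosd/ (closed).
Open syllables: 0.

0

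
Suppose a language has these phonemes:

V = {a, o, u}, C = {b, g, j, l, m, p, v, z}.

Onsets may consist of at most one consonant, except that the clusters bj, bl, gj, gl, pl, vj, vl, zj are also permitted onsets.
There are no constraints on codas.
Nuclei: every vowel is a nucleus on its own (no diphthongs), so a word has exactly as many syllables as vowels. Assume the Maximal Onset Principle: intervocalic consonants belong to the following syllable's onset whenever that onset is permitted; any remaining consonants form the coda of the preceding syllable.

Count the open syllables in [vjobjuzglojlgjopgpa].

2

Nuclei (vowels): o, u, o, o, a → 5 syllables.
σ1/σ2 boundary: /bj/ — entire cluster is a permitted onset → onset /bj/, coda ∅.
σ2/σ3 boundary: /zgl/ splits as /z/ + /gl/ (/gl/ is the longest suffix that is a licit onset).
σ3/σ4 boundary: /jlgj/; trying suffixes from longest down, /gj/ is the first permitted one, so coda /jl/ | onset /gj/.
σ4/σ5 boundary: /pgp/ splits as /pg/ + /p/ (/p/ is the longest suffix that is a licit onset).
Syllabification: vjo.bjuz.glojl.gjopg.pa.
Classifying each syllable: /vjo/ (open), /bjuz/ (closed), /glojl/ (closed), /gjopg/ (closed), /pa/ (open).
Open syllables: 2.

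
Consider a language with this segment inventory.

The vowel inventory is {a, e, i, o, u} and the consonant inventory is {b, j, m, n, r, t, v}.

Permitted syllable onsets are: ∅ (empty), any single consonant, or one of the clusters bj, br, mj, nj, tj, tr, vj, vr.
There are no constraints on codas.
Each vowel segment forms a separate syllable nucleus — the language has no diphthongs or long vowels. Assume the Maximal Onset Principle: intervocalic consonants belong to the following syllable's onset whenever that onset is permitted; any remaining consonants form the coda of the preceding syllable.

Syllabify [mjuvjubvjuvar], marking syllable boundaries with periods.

mju.vjub.vju.var

The vowels are u, u, u, a — 4 nuclei, so 4 syllables.
σ1/σ2 boundary: /vj/ is a licit onset in full, so it all attaches to the next syllable.
σ2/σ3 boundary: /bvj/ — longest licit onset from the right is /vj/, leaving /b/ as coda.
σ3/σ4 boundary: /v/ → onset of the next syllable (single consonants are always licit onsets).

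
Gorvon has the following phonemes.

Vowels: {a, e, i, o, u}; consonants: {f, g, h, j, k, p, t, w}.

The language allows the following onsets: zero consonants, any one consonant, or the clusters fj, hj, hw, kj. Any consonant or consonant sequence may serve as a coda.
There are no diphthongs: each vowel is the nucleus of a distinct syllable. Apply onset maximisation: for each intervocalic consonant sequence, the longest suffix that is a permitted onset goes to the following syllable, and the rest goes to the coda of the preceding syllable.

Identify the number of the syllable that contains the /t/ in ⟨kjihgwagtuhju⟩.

3

Nuclei (vowels): i, a, u, u → 4 syllables.
σ1/σ2 boundary: /hgw/; trying suffixes from longest down, /w/ is the first permitted one, so coda /hg/ | onset /w/.
σ2/σ3 boundary: /gt/ — longest licit onset from the right is /t/, leaving /g/ as coda.
σ3/σ4 boundary: /hj/ — entire cluster is a permitted onset → onset /hj/, coda ∅.
Result: kjihg.wag.tu.hju.
The /t/ is in the onset of syllable 3 (/tu/).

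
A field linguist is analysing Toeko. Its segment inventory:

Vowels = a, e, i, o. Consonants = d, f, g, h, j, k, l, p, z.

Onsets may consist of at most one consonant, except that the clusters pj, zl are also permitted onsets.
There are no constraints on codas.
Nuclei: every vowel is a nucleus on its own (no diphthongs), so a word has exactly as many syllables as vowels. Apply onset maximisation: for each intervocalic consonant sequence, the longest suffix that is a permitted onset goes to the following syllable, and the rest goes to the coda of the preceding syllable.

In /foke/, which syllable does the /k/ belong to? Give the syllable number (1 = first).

2

Vowels present: o, e; each is a nucleus, giving 2 syllables.
/o…e/ gap (V1→V2): /k/ is a single consonant, so it becomes the next onset.
So the parse is fo.ke.
The /k/ is in the onset of syllable 2 (/ke/).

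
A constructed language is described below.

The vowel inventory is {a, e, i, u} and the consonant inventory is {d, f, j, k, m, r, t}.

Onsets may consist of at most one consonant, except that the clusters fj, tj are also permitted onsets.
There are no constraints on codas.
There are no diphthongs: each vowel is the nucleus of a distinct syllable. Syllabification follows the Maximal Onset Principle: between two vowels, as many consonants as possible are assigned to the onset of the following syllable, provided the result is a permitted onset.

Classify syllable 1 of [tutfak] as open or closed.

closed

The vowels are u, a — 2 nuclei, so 2 syllables.
V1 /u/ – V2 /a/: /tf/; trying suffixes from longest down, /f/ is the first permitted one, so coda /t/ | onset /f/.
Putting it together: tut.fak.
Syllable 1 is /tut/ with coda /t/, so it is closed.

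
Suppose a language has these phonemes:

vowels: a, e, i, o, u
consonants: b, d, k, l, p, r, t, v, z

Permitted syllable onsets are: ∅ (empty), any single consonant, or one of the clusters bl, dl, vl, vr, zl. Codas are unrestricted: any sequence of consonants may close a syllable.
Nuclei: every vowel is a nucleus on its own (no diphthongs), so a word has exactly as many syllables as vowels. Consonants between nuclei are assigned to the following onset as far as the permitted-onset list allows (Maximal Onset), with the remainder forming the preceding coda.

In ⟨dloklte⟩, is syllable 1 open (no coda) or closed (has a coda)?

The vowels are o, e — 2 nuclei, so 2 syllables.
/o…e/ gap (V1→V2): cluster /klt/ — the longest permitted-onset suffix is /t/; onset = /t/, preceding coda = /kl/.
Result: dlokl.te.
Syllable 1 is /dlokl/ with coda /kl/, so it is closed.

closed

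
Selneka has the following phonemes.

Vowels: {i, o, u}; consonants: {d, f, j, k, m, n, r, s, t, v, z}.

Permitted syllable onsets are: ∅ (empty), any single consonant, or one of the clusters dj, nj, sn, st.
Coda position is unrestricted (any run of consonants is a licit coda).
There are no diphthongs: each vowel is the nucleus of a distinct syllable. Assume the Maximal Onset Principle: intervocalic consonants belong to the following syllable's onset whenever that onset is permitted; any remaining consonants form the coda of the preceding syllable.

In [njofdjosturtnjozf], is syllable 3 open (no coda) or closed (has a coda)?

closed

Vowels present: o, o, u, o; each is a nucleus, giving 4 syllables.
V1 /o/ – V2 /o/: /fdj/ splits as /f/ + /dj/ (/dj/ is the longest suffix that is a licit onset).
V2 /o/ – V3 /u/: cluster /st/ — /st/ is itself a permitted onset, so the whole cluster goes right; preceding coda = ∅.
V3 /u/ – V4 /o/: /rtnj/ splits as /rt/ + /nj/ (/nj/ is the longest suffix that is a licit onset).
So the parse is njof.djo.sturt.njozf.
Syllable 3 is /sturt/ with coda /rt/, so it is closed.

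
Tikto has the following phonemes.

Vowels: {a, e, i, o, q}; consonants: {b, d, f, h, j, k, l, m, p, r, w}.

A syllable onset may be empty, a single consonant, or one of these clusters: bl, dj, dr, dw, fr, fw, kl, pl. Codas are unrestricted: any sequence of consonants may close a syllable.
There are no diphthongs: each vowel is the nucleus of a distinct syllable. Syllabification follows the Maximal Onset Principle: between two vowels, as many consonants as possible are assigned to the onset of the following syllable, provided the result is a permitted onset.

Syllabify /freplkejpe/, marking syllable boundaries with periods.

Nuclei (vowels): e, e, e → 3 syllables.
/e…e/ gap (V1→V2): /plk/ splits as /pl/ + /k/ (/k/ is the longest suffix that is a licit onset).
/e…e/ gap (V2→V3): cluster /jp/ — the longest permitted-onset suffix is /p/; onset = /p/, preceding coda = /j/.

frepl.kej.pe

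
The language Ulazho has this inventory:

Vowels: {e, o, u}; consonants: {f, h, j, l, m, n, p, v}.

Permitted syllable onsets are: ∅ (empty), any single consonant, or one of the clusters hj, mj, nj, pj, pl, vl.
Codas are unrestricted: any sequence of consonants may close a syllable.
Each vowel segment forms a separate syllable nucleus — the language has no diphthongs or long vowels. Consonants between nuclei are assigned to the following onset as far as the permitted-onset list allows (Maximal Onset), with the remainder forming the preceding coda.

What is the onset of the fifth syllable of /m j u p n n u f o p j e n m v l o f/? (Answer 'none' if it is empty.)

Nuclei (vowels): u, u, o, e, o → 5 syllables.
/u…u/ gap (V1→V2): /pnn/ — longest licit onset from the right is /n/, leaving /pn/ as coda.
/u…o/ gap (V2→V3): /f/ is a single consonant, so it becomes the next onset.
/o…e/ gap (V3→V4): cluster /pj/ — /pj/ is itself a permitted onset, so the whole cluster goes right; preceding coda = ∅.
/e…o/ gap (V4→V5): /nmvl/; trying suffixes from longest down, /vl/ is the first permitted one, so coda /nm/ | onset /vl/.
Putting it together: mjupn.nu.fo.pjenm.vlof.
Syllable 5 is /vlof/: onset /vl/, nucleus /o/, coda /f/.

vl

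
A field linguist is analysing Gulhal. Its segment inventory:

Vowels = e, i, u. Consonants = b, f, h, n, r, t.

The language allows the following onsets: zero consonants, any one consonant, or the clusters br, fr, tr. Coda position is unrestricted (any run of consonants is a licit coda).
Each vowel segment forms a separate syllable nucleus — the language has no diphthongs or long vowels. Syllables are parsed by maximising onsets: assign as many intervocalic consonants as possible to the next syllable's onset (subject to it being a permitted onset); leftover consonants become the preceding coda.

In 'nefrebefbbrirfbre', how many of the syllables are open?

3

Vowels present: e, e, e, i, e; each is a nucleus, giving 5 syllables.
V1 /e/ – V2 /e/: /fr/ — entire cluster is a permitted onset → onset /fr/, coda ∅.
V2 /e/ – V3 /e/: /b/ → onset of the next syllable (single consonants are always licit onsets).
V3 /e/ – V4 /i/: /fbbr/; trying suffixes from longest down, /br/ is the first permitted one, so coda /fb/ | onset /br/.
V4 /i/ – V5 /e/: /rfbr/ — longest licit onset from the right is /br/, leaving /rf/ as coda.
Result: ne.fre.befb.brirf.bre.
Classifying each syllable: /ne/ (open), /fre/ (open), /befb/ (closed), /brirf/ (closed), /bre/ (open).
Open syllables: 3.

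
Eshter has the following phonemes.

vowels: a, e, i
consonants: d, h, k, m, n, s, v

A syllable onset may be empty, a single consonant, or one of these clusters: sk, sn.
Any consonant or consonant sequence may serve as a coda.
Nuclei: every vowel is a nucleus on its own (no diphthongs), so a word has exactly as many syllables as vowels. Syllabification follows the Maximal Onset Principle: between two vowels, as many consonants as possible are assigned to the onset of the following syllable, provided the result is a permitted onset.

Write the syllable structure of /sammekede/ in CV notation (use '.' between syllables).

CVC.CV.CV.CV

The vowels are a, e, e, e — 4 nuclei, so 4 syllables.
Between /a/ (V1) and /e/ (V2): /mm/; trying suffixes from longest down, /m/ is the first permitted one, so coda /m/ | onset /m/.
Between /e/ (V2) and /e/ (V3): /k/ → onset of the next syllable (single consonants are always licit onsets).
Between /e/ (V3) and /e/ (V4): /d/ is a single consonant, so it becomes the next onset.
Syllabification: sam.me.ke.de.
Mapping each syllable to C/V: /sam/ → CVC, /me/ → CV, /ke/ → CV, /de/ → CV.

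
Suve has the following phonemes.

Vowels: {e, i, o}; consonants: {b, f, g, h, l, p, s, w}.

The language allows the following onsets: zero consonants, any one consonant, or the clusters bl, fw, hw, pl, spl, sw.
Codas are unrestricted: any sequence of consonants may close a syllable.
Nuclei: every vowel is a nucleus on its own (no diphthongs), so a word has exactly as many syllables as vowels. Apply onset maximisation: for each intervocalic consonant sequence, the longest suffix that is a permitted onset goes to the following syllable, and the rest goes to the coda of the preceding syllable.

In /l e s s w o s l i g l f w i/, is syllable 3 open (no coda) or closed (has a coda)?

closed

The vowels are e, o, i, i — 4 nuclei, so 4 syllables.
Between /e/ (V1) and /o/ (V2): /ssw/ splits as /s/ + /sw/ (/sw/ is the longest suffix that is a licit onset).
Between /o/ (V2) and /i/ (V3): /sl/ — longest licit onset from the right is /l/, leaving /s/ as coda.
Between /i/ (V3) and /i/ (V4): cluster /glfw/ — the longest permitted-onset suffix is /fw/; onset = /fw/, preceding coda = /gl/.
Putting it together: les.swos.ligl.fwi.
Syllable 3 is /ligl/ with coda /gl/, so it is closed.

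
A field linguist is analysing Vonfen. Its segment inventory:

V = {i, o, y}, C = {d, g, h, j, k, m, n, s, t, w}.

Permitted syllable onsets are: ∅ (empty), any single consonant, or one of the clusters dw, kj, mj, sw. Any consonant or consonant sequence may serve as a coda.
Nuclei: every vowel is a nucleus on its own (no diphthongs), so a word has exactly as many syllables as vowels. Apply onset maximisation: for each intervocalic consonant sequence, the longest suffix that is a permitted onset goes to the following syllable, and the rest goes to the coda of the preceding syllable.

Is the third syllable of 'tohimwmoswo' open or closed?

The vowels are o, i, o, o — 4 nuclei, so 4 syllables.
/o…i/ gap (V1→V2): /h/ → onset of the next syllable (single consonants are always licit onsets).
/i…o/ gap (V2→V3): /mwm/; trying suffixes from longest down, /m/ is the first permitted one, so coda /mw/ | onset /m/.
/o…o/ gap (V3→V4): /sw/ is a licit onset in full, so it all attaches to the next syllable.
Syllabification: to.himw.mo.swo.
Syllable 3 is /mo/; it ends in its nucleus with no coda, so it is open.

open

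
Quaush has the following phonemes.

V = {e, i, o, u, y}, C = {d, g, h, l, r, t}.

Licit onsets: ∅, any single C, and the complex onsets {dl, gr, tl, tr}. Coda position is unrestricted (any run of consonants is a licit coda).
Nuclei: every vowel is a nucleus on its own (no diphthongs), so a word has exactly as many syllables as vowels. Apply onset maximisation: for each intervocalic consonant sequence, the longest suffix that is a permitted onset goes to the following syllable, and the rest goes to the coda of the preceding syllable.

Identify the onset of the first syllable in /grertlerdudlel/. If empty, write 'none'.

gr

The vowels are e, e, u, e — 4 nuclei, so 4 syllables.
/e…e/ gap (V1→V2): cluster /rtl/ — the longest permitted-onset suffix is /tl/; onset = /tl/, preceding coda = /r/.
/e…u/ gap (V2→V3): /rd/; trying suffixes from longest down, /d/ is the first permitted one, so coda /r/ | onset /d/.
/u…e/ gap (V3→V4): /dl/ — entire cluster is a permitted onset → onset /dl/, coda ∅.
So the parse is grer.tler.du.dlel.
Syllable 1 is /grer/: onset /gr/, nucleus /e/, coda /r/.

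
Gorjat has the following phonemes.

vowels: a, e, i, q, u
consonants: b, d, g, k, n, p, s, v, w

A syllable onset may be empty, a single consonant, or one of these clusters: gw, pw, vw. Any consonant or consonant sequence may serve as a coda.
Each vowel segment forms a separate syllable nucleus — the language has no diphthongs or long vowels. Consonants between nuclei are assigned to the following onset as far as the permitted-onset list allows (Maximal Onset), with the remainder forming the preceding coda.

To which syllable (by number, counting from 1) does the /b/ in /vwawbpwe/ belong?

Vowels present: a, e; each is a nucleus, giving 2 syllables.
/a…e/ gap (V1→V2): /wbpw/; trying suffixes from longest down, /pw/ is the first permitted one, so coda /wb/ | onset /pw/.
Syllabification: vwawb.pwe.
The /b/ is in the coda of syllable 1 (/vwawb/).

1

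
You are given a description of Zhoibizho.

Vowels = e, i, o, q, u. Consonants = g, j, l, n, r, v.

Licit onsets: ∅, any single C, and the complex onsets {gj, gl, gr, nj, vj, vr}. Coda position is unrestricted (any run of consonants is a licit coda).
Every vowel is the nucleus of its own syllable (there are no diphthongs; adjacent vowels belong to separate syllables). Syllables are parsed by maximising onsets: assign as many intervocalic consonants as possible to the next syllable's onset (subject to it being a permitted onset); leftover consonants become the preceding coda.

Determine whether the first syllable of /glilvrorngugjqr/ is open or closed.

Vowels present: i, o, u, q; each is a nucleus, giving 4 syllables.
/i…o/ gap (V1→V2): /lvr/; trying suffixes from longest down, /vr/ is the first permitted one, so coda /l/ | onset /vr/.
/o…u/ gap (V2→V3): cluster /rng/ — the longest permitted-onset suffix is /g/; onset = /g/, preceding coda = /rn/.
/u…q/ gap (V3→V4): /gj/ — entire cluster is a permitted onset → onset /gj/, coda ∅.
Putting it together: glil.vrorn.gu.gjqr.
Syllable 1 is /glil/ with coda /l/, so it is closed.

closed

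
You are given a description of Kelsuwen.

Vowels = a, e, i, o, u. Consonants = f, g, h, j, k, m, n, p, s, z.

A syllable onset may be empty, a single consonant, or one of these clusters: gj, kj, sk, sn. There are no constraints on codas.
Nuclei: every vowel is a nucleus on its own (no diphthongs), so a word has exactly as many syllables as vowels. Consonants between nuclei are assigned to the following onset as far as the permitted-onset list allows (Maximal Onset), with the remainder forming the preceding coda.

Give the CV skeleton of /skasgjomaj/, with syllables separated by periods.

CCVC.CCV.CVC

Vowels present: a, o, a; each is a nucleus, giving 3 syllables.
/a…o/ gap (V1→V2): /sgj/ splits as /s/ + /gj/ (/gj/ is the longest suffix that is a licit onset).
/o…a/ gap (V2→V3): /m/ is a single consonant, so it becomes the next onset.
Result: skas.gjo.maj.
Mapping each syllable to C/V: /skas/ → CCVC, /gjo/ → CCV, /maj/ → CVC.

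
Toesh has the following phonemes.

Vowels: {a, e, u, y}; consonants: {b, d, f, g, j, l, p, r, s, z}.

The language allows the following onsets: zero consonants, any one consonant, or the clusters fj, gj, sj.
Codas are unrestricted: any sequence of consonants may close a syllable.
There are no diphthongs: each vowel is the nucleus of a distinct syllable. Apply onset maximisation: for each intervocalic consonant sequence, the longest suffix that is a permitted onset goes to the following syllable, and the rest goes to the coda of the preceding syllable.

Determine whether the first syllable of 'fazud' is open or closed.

Vowels present: a, u; each is a nucleus, giving 2 syllables.
σ1/σ2 boundary: /z/ → onset of the next syllable (single consonants are always licit onsets).
Syllabification: fa.zud.
Syllable 1 is /fa/; it ends in its nucleus with no coda, so it is open.

open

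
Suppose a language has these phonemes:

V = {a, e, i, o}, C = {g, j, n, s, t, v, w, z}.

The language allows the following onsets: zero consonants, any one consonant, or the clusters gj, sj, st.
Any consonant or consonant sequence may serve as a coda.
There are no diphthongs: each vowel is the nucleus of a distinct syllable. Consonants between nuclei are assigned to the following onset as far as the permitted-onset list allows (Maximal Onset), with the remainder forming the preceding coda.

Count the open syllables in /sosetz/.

1

Nuclei (vowels): o, e → 2 syllables.
/o…e/ gap (V1→V2): just /s/ — single C goes to the following onset.
Syllabification: so.setz.
Classifying each syllable: /so/ (open), /setz/ (closed).
Open syllables: 1.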